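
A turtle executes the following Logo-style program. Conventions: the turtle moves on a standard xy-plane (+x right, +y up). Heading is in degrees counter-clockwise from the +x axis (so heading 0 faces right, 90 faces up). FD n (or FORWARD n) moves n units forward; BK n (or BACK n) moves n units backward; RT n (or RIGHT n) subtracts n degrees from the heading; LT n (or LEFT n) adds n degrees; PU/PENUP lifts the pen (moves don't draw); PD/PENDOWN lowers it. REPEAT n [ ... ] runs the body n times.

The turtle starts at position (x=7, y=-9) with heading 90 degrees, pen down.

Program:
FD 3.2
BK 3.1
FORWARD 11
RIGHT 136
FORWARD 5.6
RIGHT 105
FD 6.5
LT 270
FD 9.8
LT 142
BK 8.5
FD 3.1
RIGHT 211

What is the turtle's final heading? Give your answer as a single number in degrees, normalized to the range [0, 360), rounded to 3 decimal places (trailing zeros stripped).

Executing turtle program step by step:
Start: pos=(7,-9), heading=90, pen down
FD 3.2: (7,-9) -> (7,-5.8) [heading=90, draw]
BK 3.1: (7,-5.8) -> (7,-8.9) [heading=90, draw]
FD 11: (7,-8.9) -> (7,2.1) [heading=90, draw]
RT 136: heading 90 -> 314
FD 5.6: (7,2.1) -> (10.89,-1.928) [heading=314, draw]
RT 105: heading 314 -> 209
FD 6.5: (10.89,-1.928) -> (5.205,-5.08) [heading=209, draw]
LT 270: heading 209 -> 119
FD 9.8: (5.205,-5.08) -> (0.454,3.492) [heading=119, draw]
LT 142: heading 119 -> 261
BK 8.5: (0.454,3.492) -> (1.784,11.887) [heading=261, draw]
FD 3.1: (1.784,11.887) -> (1.299,8.825) [heading=261, draw]
RT 211: heading 261 -> 50
Final: pos=(1.299,8.825), heading=50, 8 segment(s) drawn

Answer: 50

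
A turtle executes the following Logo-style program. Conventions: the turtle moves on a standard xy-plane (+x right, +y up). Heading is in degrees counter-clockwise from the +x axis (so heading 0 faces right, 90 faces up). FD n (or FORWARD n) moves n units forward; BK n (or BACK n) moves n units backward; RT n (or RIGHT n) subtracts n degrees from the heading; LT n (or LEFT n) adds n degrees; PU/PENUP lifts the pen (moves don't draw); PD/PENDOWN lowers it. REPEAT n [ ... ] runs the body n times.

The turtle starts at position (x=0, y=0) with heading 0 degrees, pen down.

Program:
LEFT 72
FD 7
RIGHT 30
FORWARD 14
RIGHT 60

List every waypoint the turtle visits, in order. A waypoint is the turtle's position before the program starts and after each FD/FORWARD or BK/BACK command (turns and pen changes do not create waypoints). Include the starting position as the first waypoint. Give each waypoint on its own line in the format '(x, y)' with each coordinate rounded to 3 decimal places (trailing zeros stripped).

Answer: (0, 0)
(2.163, 6.657)
(12.567, 16.025)

Derivation:
Executing turtle program step by step:
Start: pos=(0,0), heading=0, pen down
LT 72: heading 0 -> 72
FD 7: (0,0) -> (2.163,6.657) [heading=72, draw]
RT 30: heading 72 -> 42
FD 14: (2.163,6.657) -> (12.567,16.025) [heading=42, draw]
RT 60: heading 42 -> 342
Final: pos=(12.567,16.025), heading=342, 2 segment(s) drawn
Waypoints (3 total):
(0, 0)
(2.163, 6.657)
(12.567, 16.025)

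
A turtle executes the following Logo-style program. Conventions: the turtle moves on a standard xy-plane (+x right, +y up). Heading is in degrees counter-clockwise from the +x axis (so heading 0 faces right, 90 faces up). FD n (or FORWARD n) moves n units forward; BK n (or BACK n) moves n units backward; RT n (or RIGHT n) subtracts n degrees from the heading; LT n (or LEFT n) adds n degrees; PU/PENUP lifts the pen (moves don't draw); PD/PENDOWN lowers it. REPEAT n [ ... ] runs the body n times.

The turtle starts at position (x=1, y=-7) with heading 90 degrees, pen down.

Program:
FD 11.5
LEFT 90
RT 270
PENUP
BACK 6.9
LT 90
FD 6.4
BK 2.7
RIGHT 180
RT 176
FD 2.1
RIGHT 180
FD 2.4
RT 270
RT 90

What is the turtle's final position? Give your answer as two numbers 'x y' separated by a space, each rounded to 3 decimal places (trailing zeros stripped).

Executing turtle program step by step:
Start: pos=(1,-7), heading=90, pen down
FD 11.5: (1,-7) -> (1,4.5) [heading=90, draw]
LT 90: heading 90 -> 180
RT 270: heading 180 -> 270
PU: pen up
BK 6.9: (1,4.5) -> (1,11.4) [heading=270, move]
LT 90: heading 270 -> 0
FD 6.4: (1,11.4) -> (7.4,11.4) [heading=0, move]
BK 2.7: (7.4,11.4) -> (4.7,11.4) [heading=0, move]
RT 180: heading 0 -> 180
RT 176: heading 180 -> 4
FD 2.1: (4.7,11.4) -> (6.795,11.546) [heading=4, move]
RT 180: heading 4 -> 184
FD 2.4: (6.795,11.546) -> (4.401,11.379) [heading=184, move]
RT 270: heading 184 -> 274
RT 90: heading 274 -> 184
Final: pos=(4.401,11.379), heading=184, 1 segment(s) drawn

Answer: 4.401 11.379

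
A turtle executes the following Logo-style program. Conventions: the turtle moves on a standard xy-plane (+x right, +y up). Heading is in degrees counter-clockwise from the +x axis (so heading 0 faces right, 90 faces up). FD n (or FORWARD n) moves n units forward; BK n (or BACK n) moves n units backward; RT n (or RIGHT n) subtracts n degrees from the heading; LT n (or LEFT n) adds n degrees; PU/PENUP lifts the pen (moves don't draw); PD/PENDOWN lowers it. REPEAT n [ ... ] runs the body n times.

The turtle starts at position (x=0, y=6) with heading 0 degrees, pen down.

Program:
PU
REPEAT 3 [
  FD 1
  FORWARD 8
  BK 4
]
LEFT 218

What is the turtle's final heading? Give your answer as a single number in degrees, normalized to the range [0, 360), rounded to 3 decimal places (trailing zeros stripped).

Executing turtle program step by step:
Start: pos=(0,6), heading=0, pen down
PU: pen up
REPEAT 3 [
  -- iteration 1/3 --
  FD 1: (0,6) -> (1,6) [heading=0, move]
  FD 8: (1,6) -> (9,6) [heading=0, move]
  BK 4: (9,6) -> (5,6) [heading=0, move]
  -- iteration 2/3 --
  FD 1: (5,6) -> (6,6) [heading=0, move]
  FD 8: (6,6) -> (14,6) [heading=0, move]
  BK 4: (14,6) -> (10,6) [heading=0, move]
  -- iteration 3/3 --
  FD 1: (10,6) -> (11,6) [heading=0, move]
  FD 8: (11,6) -> (19,6) [heading=0, move]
  BK 4: (19,6) -> (15,6) [heading=0, move]
]
LT 218: heading 0 -> 218
Final: pos=(15,6), heading=218, 0 segment(s) drawn

Answer: 218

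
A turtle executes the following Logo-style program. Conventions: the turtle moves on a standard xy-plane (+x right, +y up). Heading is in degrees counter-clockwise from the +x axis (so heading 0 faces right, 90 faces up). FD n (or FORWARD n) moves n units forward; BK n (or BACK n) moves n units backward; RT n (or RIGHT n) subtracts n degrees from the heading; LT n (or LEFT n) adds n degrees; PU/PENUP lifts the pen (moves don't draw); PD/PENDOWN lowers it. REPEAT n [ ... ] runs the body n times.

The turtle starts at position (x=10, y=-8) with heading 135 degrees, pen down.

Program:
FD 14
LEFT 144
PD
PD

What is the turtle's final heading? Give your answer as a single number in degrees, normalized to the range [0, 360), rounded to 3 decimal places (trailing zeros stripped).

Executing turtle program step by step:
Start: pos=(10,-8), heading=135, pen down
FD 14: (10,-8) -> (0.101,1.899) [heading=135, draw]
LT 144: heading 135 -> 279
PD: pen down
PD: pen down
Final: pos=(0.101,1.899), heading=279, 1 segment(s) drawn

Answer: 279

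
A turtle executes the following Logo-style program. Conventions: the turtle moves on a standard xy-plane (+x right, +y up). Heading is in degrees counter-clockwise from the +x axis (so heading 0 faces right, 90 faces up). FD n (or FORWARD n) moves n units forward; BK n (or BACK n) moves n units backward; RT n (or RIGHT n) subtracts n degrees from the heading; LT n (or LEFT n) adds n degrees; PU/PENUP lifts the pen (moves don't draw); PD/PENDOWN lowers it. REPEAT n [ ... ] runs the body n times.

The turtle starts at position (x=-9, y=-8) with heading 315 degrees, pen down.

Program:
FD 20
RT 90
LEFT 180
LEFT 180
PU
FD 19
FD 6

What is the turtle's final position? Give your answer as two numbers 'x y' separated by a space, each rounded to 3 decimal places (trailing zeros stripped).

Executing turtle program step by step:
Start: pos=(-9,-8), heading=315, pen down
FD 20: (-9,-8) -> (5.142,-22.142) [heading=315, draw]
RT 90: heading 315 -> 225
LT 180: heading 225 -> 45
LT 180: heading 45 -> 225
PU: pen up
FD 19: (5.142,-22.142) -> (-8.293,-35.577) [heading=225, move]
FD 6: (-8.293,-35.577) -> (-12.536,-39.82) [heading=225, move]
Final: pos=(-12.536,-39.82), heading=225, 1 segment(s) drawn

Answer: -12.536 -39.82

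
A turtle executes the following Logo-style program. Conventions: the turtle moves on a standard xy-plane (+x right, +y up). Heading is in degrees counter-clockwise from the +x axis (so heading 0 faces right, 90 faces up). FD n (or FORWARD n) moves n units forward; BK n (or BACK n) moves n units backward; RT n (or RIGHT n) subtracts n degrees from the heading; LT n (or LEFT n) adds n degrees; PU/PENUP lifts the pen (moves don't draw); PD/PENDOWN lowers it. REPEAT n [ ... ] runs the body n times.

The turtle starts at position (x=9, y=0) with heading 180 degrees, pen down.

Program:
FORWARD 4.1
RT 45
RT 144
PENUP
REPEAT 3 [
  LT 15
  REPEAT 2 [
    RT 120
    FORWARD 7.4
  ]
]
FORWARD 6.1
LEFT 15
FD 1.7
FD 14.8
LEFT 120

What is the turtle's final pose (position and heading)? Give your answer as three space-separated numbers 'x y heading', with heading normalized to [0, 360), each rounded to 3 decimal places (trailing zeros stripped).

Executing turtle program step by step:
Start: pos=(9,0), heading=180, pen down
FD 4.1: (9,0) -> (4.9,0) [heading=180, draw]
RT 45: heading 180 -> 135
RT 144: heading 135 -> 351
PU: pen up
REPEAT 3 [
  -- iteration 1/3 --
  LT 15: heading 351 -> 6
  REPEAT 2 [
    -- iteration 1/2 --
    RT 120: heading 6 -> 246
    FD 7.4: (4.9,0) -> (1.89,-6.76) [heading=246, move]
    -- iteration 2/2 --
    RT 120: heading 246 -> 126
    FD 7.4: (1.89,-6.76) -> (-2.459,-0.774) [heading=126, move]
  ]
  -- iteration 2/3 --
  LT 15: heading 126 -> 141
  REPEAT 2 [
    -- iteration 1/2 --
    RT 120: heading 141 -> 21
    FD 7.4: (-2.459,-0.774) -> (4.449,1.878) [heading=21, move]
    -- iteration 2/2 --
    RT 120: heading 21 -> 261
    FD 7.4: (4.449,1.878) -> (3.291,-5.43) [heading=261, move]
  ]
  -- iteration 3/3 --
  LT 15: heading 261 -> 276
  REPEAT 2 [
    -- iteration 1/2 --
    RT 120: heading 276 -> 156
    FD 7.4: (3.291,-5.43) -> (-3.469,-2.421) [heading=156, move]
    -- iteration 2/2 --
    RT 120: heading 156 -> 36
    FD 7.4: (-3.469,-2.421) -> (2.518,1.929) [heading=36, move]
  ]
]
FD 6.1: (2.518,1.929) -> (7.453,5.514) [heading=36, move]
LT 15: heading 36 -> 51
FD 1.7: (7.453,5.514) -> (8.523,6.836) [heading=51, move]
FD 14.8: (8.523,6.836) -> (17.837,18.337) [heading=51, move]
LT 120: heading 51 -> 171
Final: pos=(17.837,18.337), heading=171, 1 segment(s) drawn

Answer: 17.837 18.337 171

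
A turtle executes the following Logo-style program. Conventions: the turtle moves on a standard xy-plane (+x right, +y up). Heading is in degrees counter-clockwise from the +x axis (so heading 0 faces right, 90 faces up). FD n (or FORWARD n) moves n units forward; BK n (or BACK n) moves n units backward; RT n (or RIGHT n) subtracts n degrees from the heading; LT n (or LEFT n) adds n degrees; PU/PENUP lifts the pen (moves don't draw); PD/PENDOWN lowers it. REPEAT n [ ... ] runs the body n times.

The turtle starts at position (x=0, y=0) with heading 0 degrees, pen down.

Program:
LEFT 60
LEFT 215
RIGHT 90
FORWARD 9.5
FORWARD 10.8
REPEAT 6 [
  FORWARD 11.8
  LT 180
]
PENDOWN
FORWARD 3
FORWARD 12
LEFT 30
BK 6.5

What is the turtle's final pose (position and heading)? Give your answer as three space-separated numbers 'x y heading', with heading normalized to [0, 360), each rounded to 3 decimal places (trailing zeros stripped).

Answer: -29.841 0.652 215

Derivation:
Executing turtle program step by step:
Start: pos=(0,0), heading=0, pen down
LT 60: heading 0 -> 60
LT 215: heading 60 -> 275
RT 90: heading 275 -> 185
FD 9.5: (0,0) -> (-9.464,-0.828) [heading=185, draw]
FD 10.8: (-9.464,-0.828) -> (-20.223,-1.769) [heading=185, draw]
REPEAT 6 [
  -- iteration 1/6 --
  FD 11.8: (-20.223,-1.769) -> (-31.978,-2.798) [heading=185, draw]
  LT 180: heading 185 -> 5
  -- iteration 2/6 --
  FD 11.8: (-31.978,-2.798) -> (-20.223,-1.769) [heading=5, draw]
  LT 180: heading 5 -> 185
  -- iteration 3/6 --
  FD 11.8: (-20.223,-1.769) -> (-31.978,-2.798) [heading=185, draw]
  LT 180: heading 185 -> 5
  -- iteration 4/6 --
  FD 11.8: (-31.978,-2.798) -> (-20.223,-1.769) [heading=5, draw]
  LT 180: heading 5 -> 185
  -- iteration 5/6 --
  FD 11.8: (-20.223,-1.769) -> (-31.978,-2.798) [heading=185, draw]
  LT 180: heading 185 -> 5
  -- iteration 6/6 --
  FD 11.8: (-31.978,-2.798) -> (-20.223,-1.769) [heading=5, draw]
  LT 180: heading 5 -> 185
]
PD: pen down
FD 3: (-20.223,-1.769) -> (-23.211,-2.031) [heading=185, draw]
FD 12: (-23.211,-2.031) -> (-35.166,-3.077) [heading=185, draw]
LT 30: heading 185 -> 215
BK 6.5: (-35.166,-3.077) -> (-29.841,0.652) [heading=215, draw]
Final: pos=(-29.841,0.652), heading=215, 11 segment(s) drawn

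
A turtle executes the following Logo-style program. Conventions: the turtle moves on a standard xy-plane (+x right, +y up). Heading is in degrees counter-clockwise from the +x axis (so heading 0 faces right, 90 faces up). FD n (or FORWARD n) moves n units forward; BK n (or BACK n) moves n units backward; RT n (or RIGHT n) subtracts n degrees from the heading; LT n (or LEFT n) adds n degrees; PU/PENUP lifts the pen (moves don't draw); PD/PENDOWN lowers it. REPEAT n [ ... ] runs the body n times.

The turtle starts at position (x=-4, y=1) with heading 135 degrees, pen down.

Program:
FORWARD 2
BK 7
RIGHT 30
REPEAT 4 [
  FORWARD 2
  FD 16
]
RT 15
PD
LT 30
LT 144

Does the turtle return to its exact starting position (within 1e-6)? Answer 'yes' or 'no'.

Answer: no

Derivation:
Executing turtle program step by step:
Start: pos=(-4,1), heading=135, pen down
FD 2: (-4,1) -> (-5.414,2.414) [heading=135, draw]
BK 7: (-5.414,2.414) -> (-0.464,-2.536) [heading=135, draw]
RT 30: heading 135 -> 105
REPEAT 4 [
  -- iteration 1/4 --
  FD 2: (-0.464,-2.536) -> (-0.982,-0.604) [heading=105, draw]
  FD 16: (-0.982,-0.604) -> (-5.123,14.851) [heading=105, draw]
  -- iteration 2/4 --
  FD 2: (-5.123,14.851) -> (-5.641,16.783) [heading=105, draw]
  FD 16: (-5.641,16.783) -> (-9.782,32.238) [heading=105, draw]
  -- iteration 3/4 --
  FD 2: (-9.782,32.238) -> (-10.3,34.17) [heading=105, draw]
  FD 16: (-10.3,34.17) -> (-14.441,49.624) [heading=105, draw]
  -- iteration 4/4 --
  FD 2: (-14.441,49.624) -> (-14.958,51.556) [heading=105, draw]
  FD 16: (-14.958,51.556) -> (-19.099,67.011) [heading=105, draw]
]
RT 15: heading 105 -> 90
PD: pen down
LT 30: heading 90 -> 120
LT 144: heading 120 -> 264
Final: pos=(-19.099,67.011), heading=264, 10 segment(s) drawn

Start position: (-4, 1)
Final position: (-19.099, 67.011)
Distance = 67.716; >= 1e-6 -> NOT closed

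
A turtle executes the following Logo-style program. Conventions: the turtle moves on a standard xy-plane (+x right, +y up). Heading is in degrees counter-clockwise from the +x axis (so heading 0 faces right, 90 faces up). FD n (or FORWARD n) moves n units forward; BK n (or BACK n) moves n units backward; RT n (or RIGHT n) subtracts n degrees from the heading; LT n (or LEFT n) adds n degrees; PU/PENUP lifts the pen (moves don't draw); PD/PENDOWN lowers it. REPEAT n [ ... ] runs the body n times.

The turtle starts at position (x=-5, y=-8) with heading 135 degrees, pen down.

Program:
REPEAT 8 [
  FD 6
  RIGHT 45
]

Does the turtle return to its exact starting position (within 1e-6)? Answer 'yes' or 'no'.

Answer: yes

Derivation:
Executing turtle program step by step:
Start: pos=(-5,-8), heading=135, pen down
REPEAT 8 [
  -- iteration 1/8 --
  FD 6: (-5,-8) -> (-9.243,-3.757) [heading=135, draw]
  RT 45: heading 135 -> 90
  -- iteration 2/8 --
  FD 6: (-9.243,-3.757) -> (-9.243,2.243) [heading=90, draw]
  RT 45: heading 90 -> 45
  -- iteration 3/8 --
  FD 6: (-9.243,2.243) -> (-5,6.485) [heading=45, draw]
  RT 45: heading 45 -> 0
  -- iteration 4/8 --
  FD 6: (-5,6.485) -> (1,6.485) [heading=0, draw]
  RT 45: heading 0 -> 315
  -- iteration 5/8 --
  FD 6: (1,6.485) -> (5.243,2.243) [heading=315, draw]
  RT 45: heading 315 -> 270
  -- iteration 6/8 --
  FD 6: (5.243,2.243) -> (5.243,-3.757) [heading=270, draw]
  RT 45: heading 270 -> 225
  -- iteration 7/8 --
  FD 6: (5.243,-3.757) -> (1,-8) [heading=225, draw]
  RT 45: heading 225 -> 180
  -- iteration 8/8 --
  FD 6: (1,-8) -> (-5,-8) [heading=180, draw]
  RT 45: heading 180 -> 135
]
Final: pos=(-5,-8), heading=135, 8 segment(s) drawn

Start position: (-5, -8)
Final position: (-5, -8)
Distance = 0; < 1e-6 -> CLOSED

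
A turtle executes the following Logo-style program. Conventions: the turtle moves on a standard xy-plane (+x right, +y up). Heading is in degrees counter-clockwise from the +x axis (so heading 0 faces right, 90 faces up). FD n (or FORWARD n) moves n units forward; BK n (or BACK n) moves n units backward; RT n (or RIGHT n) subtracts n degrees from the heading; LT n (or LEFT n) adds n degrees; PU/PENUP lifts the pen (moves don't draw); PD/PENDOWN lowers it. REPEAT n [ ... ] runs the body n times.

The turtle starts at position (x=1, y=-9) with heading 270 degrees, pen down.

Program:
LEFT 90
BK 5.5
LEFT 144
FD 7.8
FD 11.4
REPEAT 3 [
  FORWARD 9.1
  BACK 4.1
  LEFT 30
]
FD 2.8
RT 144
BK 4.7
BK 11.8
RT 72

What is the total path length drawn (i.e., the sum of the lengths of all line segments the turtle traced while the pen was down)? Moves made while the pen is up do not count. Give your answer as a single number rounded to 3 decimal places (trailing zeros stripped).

Answer: 83.6

Derivation:
Executing turtle program step by step:
Start: pos=(1,-9), heading=270, pen down
LT 90: heading 270 -> 0
BK 5.5: (1,-9) -> (-4.5,-9) [heading=0, draw]
LT 144: heading 0 -> 144
FD 7.8: (-4.5,-9) -> (-10.81,-4.415) [heading=144, draw]
FD 11.4: (-10.81,-4.415) -> (-20.033,2.285) [heading=144, draw]
REPEAT 3 [
  -- iteration 1/3 --
  FD 9.1: (-20.033,2.285) -> (-27.395,7.634) [heading=144, draw]
  BK 4.1: (-27.395,7.634) -> (-24.078,5.224) [heading=144, draw]
  LT 30: heading 144 -> 174
  -- iteration 2/3 --
  FD 9.1: (-24.078,5.224) -> (-33.128,6.176) [heading=174, draw]
  BK 4.1: (-33.128,6.176) -> (-29.051,5.747) [heading=174, draw]
  LT 30: heading 174 -> 204
  -- iteration 3/3 --
  FD 9.1: (-29.051,5.747) -> (-37.364,2.046) [heading=204, draw]
  BK 4.1: (-37.364,2.046) -> (-33.619,3.713) [heading=204, draw]
  LT 30: heading 204 -> 234
]
FD 2.8: (-33.619,3.713) -> (-35.264,1.448) [heading=234, draw]
RT 144: heading 234 -> 90
BK 4.7: (-35.264,1.448) -> (-35.264,-3.252) [heading=90, draw]
BK 11.8: (-35.264,-3.252) -> (-35.264,-15.052) [heading=90, draw]
RT 72: heading 90 -> 18
Final: pos=(-35.264,-15.052), heading=18, 12 segment(s) drawn

Segment lengths:
  seg 1: (1,-9) -> (-4.5,-9), length = 5.5
  seg 2: (-4.5,-9) -> (-10.81,-4.415), length = 7.8
  seg 3: (-10.81,-4.415) -> (-20.033,2.285), length = 11.4
  seg 4: (-20.033,2.285) -> (-27.395,7.634), length = 9.1
  seg 5: (-27.395,7.634) -> (-24.078,5.224), length = 4.1
  seg 6: (-24.078,5.224) -> (-33.128,6.176), length = 9.1
  seg 7: (-33.128,6.176) -> (-29.051,5.747), length = 4.1
  seg 8: (-29.051,5.747) -> (-37.364,2.046), length = 9.1
  seg 9: (-37.364,2.046) -> (-33.619,3.713), length = 4.1
  seg 10: (-33.619,3.713) -> (-35.264,1.448), length = 2.8
  seg 11: (-35.264,1.448) -> (-35.264,-3.252), length = 4.7
  seg 12: (-35.264,-3.252) -> (-35.264,-15.052), length = 11.8
Total = 83.6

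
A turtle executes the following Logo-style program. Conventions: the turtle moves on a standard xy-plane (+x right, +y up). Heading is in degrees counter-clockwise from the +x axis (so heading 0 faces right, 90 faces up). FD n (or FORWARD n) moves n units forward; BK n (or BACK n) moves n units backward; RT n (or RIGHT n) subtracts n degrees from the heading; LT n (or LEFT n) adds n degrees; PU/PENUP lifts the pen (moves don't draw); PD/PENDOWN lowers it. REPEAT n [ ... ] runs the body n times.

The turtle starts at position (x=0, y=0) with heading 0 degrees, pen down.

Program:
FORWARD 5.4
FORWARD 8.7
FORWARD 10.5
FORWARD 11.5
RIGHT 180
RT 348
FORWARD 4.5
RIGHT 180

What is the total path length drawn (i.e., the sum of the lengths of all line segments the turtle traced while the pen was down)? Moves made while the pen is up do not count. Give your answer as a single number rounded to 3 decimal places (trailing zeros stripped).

Answer: 40.6

Derivation:
Executing turtle program step by step:
Start: pos=(0,0), heading=0, pen down
FD 5.4: (0,0) -> (5.4,0) [heading=0, draw]
FD 8.7: (5.4,0) -> (14.1,0) [heading=0, draw]
FD 10.5: (14.1,0) -> (24.6,0) [heading=0, draw]
FD 11.5: (24.6,0) -> (36.1,0) [heading=0, draw]
RT 180: heading 0 -> 180
RT 348: heading 180 -> 192
FD 4.5: (36.1,0) -> (31.698,-0.936) [heading=192, draw]
RT 180: heading 192 -> 12
Final: pos=(31.698,-0.936), heading=12, 5 segment(s) drawn

Segment lengths:
  seg 1: (0,0) -> (5.4,0), length = 5.4
  seg 2: (5.4,0) -> (14.1,0), length = 8.7
  seg 3: (14.1,0) -> (24.6,0), length = 10.5
  seg 4: (24.6,0) -> (36.1,0), length = 11.5
  seg 5: (36.1,0) -> (31.698,-0.936), length = 4.5
Total = 40.6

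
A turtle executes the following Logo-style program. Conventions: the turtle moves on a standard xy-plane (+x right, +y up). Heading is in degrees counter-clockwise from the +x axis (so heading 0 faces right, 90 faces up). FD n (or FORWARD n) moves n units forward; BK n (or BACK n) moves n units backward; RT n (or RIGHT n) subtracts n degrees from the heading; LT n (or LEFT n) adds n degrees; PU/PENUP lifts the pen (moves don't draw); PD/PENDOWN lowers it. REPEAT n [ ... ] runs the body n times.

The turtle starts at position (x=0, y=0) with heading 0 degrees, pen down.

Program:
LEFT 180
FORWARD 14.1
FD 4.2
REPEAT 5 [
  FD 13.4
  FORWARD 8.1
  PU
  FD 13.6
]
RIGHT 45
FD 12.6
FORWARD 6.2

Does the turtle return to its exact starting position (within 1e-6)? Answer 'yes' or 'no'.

Executing turtle program step by step:
Start: pos=(0,0), heading=0, pen down
LT 180: heading 0 -> 180
FD 14.1: (0,0) -> (-14.1,0) [heading=180, draw]
FD 4.2: (-14.1,0) -> (-18.3,0) [heading=180, draw]
REPEAT 5 [
  -- iteration 1/5 --
  FD 13.4: (-18.3,0) -> (-31.7,0) [heading=180, draw]
  FD 8.1: (-31.7,0) -> (-39.8,0) [heading=180, draw]
  PU: pen up
  FD 13.6: (-39.8,0) -> (-53.4,0) [heading=180, move]
  -- iteration 2/5 --
  FD 13.4: (-53.4,0) -> (-66.8,0) [heading=180, move]
  FD 8.1: (-66.8,0) -> (-74.9,0) [heading=180, move]
  PU: pen up
  FD 13.6: (-74.9,0) -> (-88.5,0) [heading=180, move]
  -- iteration 3/5 --
  FD 13.4: (-88.5,0) -> (-101.9,0) [heading=180, move]
  FD 8.1: (-101.9,0) -> (-110,0) [heading=180, move]
  PU: pen up
  FD 13.6: (-110,0) -> (-123.6,0) [heading=180, move]
  -- iteration 4/5 --
  FD 13.4: (-123.6,0) -> (-137,0) [heading=180, move]
  FD 8.1: (-137,0) -> (-145.1,0) [heading=180, move]
  PU: pen up
  FD 13.6: (-145.1,0) -> (-158.7,0) [heading=180, move]
  -- iteration 5/5 --
  FD 13.4: (-158.7,0) -> (-172.1,0) [heading=180, move]
  FD 8.1: (-172.1,0) -> (-180.2,0) [heading=180, move]
  PU: pen up
  FD 13.6: (-180.2,0) -> (-193.8,0) [heading=180, move]
]
RT 45: heading 180 -> 135
FD 12.6: (-193.8,0) -> (-202.71,8.91) [heading=135, move]
FD 6.2: (-202.71,8.91) -> (-207.094,13.294) [heading=135, move]
Final: pos=(-207.094,13.294), heading=135, 4 segment(s) drawn

Start position: (0, 0)
Final position: (-207.094, 13.294)
Distance = 207.52; >= 1e-6 -> NOT closed

Answer: no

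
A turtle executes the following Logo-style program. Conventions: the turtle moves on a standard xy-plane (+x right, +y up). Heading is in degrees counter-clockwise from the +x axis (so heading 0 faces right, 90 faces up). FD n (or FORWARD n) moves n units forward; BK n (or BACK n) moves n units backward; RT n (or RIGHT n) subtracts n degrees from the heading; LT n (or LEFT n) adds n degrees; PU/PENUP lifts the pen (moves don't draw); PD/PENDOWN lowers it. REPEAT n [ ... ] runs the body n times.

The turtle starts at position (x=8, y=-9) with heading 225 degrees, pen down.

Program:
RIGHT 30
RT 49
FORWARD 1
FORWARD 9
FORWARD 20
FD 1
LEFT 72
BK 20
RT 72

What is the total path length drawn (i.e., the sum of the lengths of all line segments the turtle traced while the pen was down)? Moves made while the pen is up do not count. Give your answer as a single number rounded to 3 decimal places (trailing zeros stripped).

Executing turtle program step by step:
Start: pos=(8,-9), heading=225, pen down
RT 30: heading 225 -> 195
RT 49: heading 195 -> 146
FD 1: (8,-9) -> (7.171,-8.441) [heading=146, draw]
FD 9: (7.171,-8.441) -> (-0.29,-3.408) [heading=146, draw]
FD 20: (-0.29,-3.408) -> (-16.871,7.776) [heading=146, draw]
FD 1: (-16.871,7.776) -> (-17.7,8.335) [heading=146, draw]
LT 72: heading 146 -> 218
BK 20: (-17.7,8.335) -> (-1.94,20.648) [heading=218, draw]
RT 72: heading 218 -> 146
Final: pos=(-1.94,20.648), heading=146, 5 segment(s) drawn

Segment lengths:
  seg 1: (8,-9) -> (7.171,-8.441), length = 1
  seg 2: (7.171,-8.441) -> (-0.29,-3.408), length = 9
  seg 3: (-0.29,-3.408) -> (-16.871,7.776), length = 20
  seg 4: (-16.871,7.776) -> (-17.7,8.335), length = 1
  seg 5: (-17.7,8.335) -> (-1.94,20.648), length = 20
Total = 51

Answer: 51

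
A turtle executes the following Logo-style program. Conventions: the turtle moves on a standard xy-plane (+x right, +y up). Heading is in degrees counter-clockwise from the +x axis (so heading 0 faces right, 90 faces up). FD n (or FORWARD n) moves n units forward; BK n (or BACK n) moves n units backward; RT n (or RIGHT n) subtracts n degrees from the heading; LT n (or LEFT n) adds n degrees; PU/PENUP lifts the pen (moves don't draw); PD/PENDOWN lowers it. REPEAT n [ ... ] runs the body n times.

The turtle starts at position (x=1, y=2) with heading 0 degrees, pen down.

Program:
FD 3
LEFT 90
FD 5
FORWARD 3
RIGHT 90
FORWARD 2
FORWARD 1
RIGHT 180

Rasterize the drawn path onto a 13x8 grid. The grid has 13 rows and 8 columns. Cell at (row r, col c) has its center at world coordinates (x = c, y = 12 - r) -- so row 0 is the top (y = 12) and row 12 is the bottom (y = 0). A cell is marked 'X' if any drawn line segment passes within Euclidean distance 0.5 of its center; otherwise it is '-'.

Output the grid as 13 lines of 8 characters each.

Segment 0: (1,2) -> (4,2)
Segment 1: (4,2) -> (4,7)
Segment 2: (4,7) -> (4,10)
Segment 3: (4,10) -> (6,10)
Segment 4: (6,10) -> (7,10)

Answer: --------
--------
----XXXX
----X---
----X---
----X---
----X---
----X---
----X---
----X---
-XXXX---
--------
--------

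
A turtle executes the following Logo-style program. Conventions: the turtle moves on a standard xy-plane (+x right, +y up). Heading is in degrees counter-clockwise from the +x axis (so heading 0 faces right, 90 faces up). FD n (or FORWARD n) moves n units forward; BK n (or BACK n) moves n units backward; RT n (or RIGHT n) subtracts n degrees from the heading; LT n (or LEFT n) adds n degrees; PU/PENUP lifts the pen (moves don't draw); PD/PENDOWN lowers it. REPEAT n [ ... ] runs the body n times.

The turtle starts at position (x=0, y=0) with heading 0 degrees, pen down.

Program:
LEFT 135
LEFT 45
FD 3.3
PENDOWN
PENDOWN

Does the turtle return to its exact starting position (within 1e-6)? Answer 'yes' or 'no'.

Answer: no

Derivation:
Executing turtle program step by step:
Start: pos=(0,0), heading=0, pen down
LT 135: heading 0 -> 135
LT 45: heading 135 -> 180
FD 3.3: (0,0) -> (-3.3,0) [heading=180, draw]
PD: pen down
PD: pen down
Final: pos=(-3.3,0), heading=180, 1 segment(s) drawn

Start position: (0, 0)
Final position: (-3.3, 0)
Distance = 3.3; >= 1e-6 -> NOT closed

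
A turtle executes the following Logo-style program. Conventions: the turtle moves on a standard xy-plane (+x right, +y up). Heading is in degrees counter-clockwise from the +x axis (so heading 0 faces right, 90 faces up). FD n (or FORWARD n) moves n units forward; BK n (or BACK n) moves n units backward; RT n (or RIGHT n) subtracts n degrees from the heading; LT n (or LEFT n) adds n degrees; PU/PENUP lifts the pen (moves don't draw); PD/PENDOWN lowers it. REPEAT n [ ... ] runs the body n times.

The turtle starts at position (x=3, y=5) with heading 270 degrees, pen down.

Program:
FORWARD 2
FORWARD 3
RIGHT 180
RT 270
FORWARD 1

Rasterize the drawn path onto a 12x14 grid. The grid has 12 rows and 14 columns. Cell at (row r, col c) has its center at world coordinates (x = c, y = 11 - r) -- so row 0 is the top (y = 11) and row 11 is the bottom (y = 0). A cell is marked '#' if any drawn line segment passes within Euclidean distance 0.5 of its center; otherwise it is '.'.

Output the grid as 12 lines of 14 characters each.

Answer: ..............
..............
..............
..............
..............
..............
...#..........
...#..........
...#..........
...#..........
...#..........
..##..........

Derivation:
Segment 0: (3,5) -> (3,3)
Segment 1: (3,3) -> (3,0)
Segment 2: (3,0) -> (2,-0)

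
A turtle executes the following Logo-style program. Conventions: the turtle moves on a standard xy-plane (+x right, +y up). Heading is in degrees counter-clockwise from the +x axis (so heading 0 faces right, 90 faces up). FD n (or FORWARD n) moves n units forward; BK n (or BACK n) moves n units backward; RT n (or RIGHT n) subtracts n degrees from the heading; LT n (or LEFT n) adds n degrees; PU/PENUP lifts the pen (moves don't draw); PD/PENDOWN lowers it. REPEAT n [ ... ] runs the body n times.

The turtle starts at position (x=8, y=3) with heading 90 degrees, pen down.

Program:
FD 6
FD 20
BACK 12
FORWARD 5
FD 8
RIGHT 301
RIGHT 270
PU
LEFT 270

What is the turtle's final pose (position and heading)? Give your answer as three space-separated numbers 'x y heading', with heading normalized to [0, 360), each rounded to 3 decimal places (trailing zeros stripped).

Answer: 8 30 149

Derivation:
Executing turtle program step by step:
Start: pos=(8,3), heading=90, pen down
FD 6: (8,3) -> (8,9) [heading=90, draw]
FD 20: (8,9) -> (8,29) [heading=90, draw]
BK 12: (8,29) -> (8,17) [heading=90, draw]
FD 5: (8,17) -> (8,22) [heading=90, draw]
FD 8: (8,22) -> (8,30) [heading=90, draw]
RT 301: heading 90 -> 149
RT 270: heading 149 -> 239
PU: pen up
LT 270: heading 239 -> 149
Final: pos=(8,30), heading=149, 5 segment(s) drawn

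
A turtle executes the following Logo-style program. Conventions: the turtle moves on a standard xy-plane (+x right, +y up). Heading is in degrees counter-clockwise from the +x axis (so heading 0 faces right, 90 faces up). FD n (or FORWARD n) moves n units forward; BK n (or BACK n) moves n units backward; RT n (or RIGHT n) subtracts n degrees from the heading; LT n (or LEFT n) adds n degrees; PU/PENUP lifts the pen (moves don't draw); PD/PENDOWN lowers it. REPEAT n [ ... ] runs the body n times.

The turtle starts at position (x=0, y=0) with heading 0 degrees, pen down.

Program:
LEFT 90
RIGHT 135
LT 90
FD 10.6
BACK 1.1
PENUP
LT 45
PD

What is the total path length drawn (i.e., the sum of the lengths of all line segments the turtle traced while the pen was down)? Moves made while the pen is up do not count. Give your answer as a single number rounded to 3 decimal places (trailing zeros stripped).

Executing turtle program step by step:
Start: pos=(0,0), heading=0, pen down
LT 90: heading 0 -> 90
RT 135: heading 90 -> 315
LT 90: heading 315 -> 45
FD 10.6: (0,0) -> (7.495,7.495) [heading=45, draw]
BK 1.1: (7.495,7.495) -> (6.718,6.718) [heading=45, draw]
PU: pen up
LT 45: heading 45 -> 90
PD: pen down
Final: pos=(6.718,6.718), heading=90, 2 segment(s) drawn

Segment lengths:
  seg 1: (0,0) -> (7.495,7.495), length = 10.6
  seg 2: (7.495,7.495) -> (6.718,6.718), length = 1.1
Total = 11.7

Answer: 11.7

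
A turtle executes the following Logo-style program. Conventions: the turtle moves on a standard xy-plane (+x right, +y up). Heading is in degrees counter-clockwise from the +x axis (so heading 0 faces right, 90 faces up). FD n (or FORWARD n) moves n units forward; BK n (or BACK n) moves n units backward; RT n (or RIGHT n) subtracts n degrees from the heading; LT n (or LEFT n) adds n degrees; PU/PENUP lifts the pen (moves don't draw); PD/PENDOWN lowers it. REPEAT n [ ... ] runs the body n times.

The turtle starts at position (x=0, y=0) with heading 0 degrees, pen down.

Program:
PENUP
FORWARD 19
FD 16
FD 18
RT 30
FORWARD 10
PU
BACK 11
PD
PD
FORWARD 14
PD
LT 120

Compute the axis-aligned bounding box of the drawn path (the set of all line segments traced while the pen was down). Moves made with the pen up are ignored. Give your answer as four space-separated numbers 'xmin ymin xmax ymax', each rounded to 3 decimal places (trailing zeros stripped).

Executing turtle program step by step:
Start: pos=(0,0), heading=0, pen down
PU: pen up
FD 19: (0,0) -> (19,0) [heading=0, move]
FD 16: (19,0) -> (35,0) [heading=0, move]
FD 18: (35,0) -> (53,0) [heading=0, move]
RT 30: heading 0 -> 330
FD 10: (53,0) -> (61.66,-5) [heading=330, move]
PU: pen up
BK 11: (61.66,-5) -> (52.134,0.5) [heading=330, move]
PD: pen down
PD: pen down
FD 14: (52.134,0.5) -> (64.258,-6.5) [heading=330, draw]
PD: pen down
LT 120: heading 330 -> 90
Final: pos=(64.258,-6.5), heading=90, 1 segment(s) drawn

Segment endpoints: x in {52.134, 64.258}, y in {-6.5, 0.5}
xmin=52.134, ymin=-6.5, xmax=64.258, ymax=0.5

Answer: 52.134 -6.5 64.258 0.5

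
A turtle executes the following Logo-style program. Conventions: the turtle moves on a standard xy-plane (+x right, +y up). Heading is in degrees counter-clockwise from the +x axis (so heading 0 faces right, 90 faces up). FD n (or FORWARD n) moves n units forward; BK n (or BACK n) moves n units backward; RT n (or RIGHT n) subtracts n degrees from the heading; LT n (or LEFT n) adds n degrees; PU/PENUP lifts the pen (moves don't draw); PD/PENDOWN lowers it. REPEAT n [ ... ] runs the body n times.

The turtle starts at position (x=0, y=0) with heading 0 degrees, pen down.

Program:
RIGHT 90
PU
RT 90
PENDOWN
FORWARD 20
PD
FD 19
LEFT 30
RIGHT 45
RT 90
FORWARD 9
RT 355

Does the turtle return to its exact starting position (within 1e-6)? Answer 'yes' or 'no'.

Answer: no

Derivation:
Executing turtle program step by step:
Start: pos=(0,0), heading=0, pen down
RT 90: heading 0 -> 270
PU: pen up
RT 90: heading 270 -> 180
PD: pen down
FD 20: (0,0) -> (-20,0) [heading=180, draw]
PD: pen down
FD 19: (-20,0) -> (-39,0) [heading=180, draw]
LT 30: heading 180 -> 210
RT 45: heading 210 -> 165
RT 90: heading 165 -> 75
FD 9: (-39,0) -> (-36.671,8.693) [heading=75, draw]
RT 355: heading 75 -> 80
Final: pos=(-36.671,8.693), heading=80, 3 segment(s) drawn

Start position: (0, 0)
Final position: (-36.671, 8.693)
Distance = 37.687; >= 1e-6 -> NOT closed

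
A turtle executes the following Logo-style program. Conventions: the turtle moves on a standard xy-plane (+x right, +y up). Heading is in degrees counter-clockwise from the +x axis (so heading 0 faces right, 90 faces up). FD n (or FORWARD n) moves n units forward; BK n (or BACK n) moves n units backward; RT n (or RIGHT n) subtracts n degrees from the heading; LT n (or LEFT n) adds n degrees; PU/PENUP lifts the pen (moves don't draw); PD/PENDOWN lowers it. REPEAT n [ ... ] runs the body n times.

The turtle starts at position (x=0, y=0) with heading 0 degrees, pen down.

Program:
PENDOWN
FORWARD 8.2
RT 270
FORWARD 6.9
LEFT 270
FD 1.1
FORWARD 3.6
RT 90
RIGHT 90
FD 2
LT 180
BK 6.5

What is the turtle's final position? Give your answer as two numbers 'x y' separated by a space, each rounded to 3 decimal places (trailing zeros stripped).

Executing turtle program step by step:
Start: pos=(0,0), heading=0, pen down
PD: pen down
FD 8.2: (0,0) -> (8.2,0) [heading=0, draw]
RT 270: heading 0 -> 90
FD 6.9: (8.2,0) -> (8.2,6.9) [heading=90, draw]
LT 270: heading 90 -> 0
FD 1.1: (8.2,6.9) -> (9.3,6.9) [heading=0, draw]
FD 3.6: (9.3,6.9) -> (12.9,6.9) [heading=0, draw]
RT 90: heading 0 -> 270
RT 90: heading 270 -> 180
FD 2: (12.9,6.9) -> (10.9,6.9) [heading=180, draw]
LT 180: heading 180 -> 0
BK 6.5: (10.9,6.9) -> (4.4,6.9) [heading=0, draw]
Final: pos=(4.4,6.9), heading=0, 6 segment(s) drawn

Answer: 4.4 6.9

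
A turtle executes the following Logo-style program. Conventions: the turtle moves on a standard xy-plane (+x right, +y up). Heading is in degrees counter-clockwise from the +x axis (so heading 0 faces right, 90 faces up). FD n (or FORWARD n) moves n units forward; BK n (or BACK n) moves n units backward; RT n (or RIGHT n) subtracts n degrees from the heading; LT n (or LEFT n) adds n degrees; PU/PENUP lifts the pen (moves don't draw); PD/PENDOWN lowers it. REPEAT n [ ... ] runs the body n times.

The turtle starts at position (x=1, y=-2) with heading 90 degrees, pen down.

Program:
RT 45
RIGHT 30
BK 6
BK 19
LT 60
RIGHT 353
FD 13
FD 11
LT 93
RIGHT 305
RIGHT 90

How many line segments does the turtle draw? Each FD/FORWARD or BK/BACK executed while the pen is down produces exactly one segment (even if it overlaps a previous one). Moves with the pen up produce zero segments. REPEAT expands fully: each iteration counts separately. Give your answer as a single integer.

Answer: 4

Derivation:
Executing turtle program step by step:
Start: pos=(1,-2), heading=90, pen down
RT 45: heading 90 -> 45
RT 30: heading 45 -> 15
BK 6: (1,-2) -> (-4.796,-3.553) [heading=15, draw]
BK 19: (-4.796,-3.553) -> (-23.148,-8.47) [heading=15, draw]
LT 60: heading 15 -> 75
RT 353: heading 75 -> 82
FD 13: (-23.148,-8.47) -> (-21.339,4.403) [heading=82, draw]
FD 11: (-21.339,4.403) -> (-19.808,15.296) [heading=82, draw]
LT 93: heading 82 -> 175
RT 305: heading 175 -> 230
RT 90: heading 230 -> 140
Final: pos=(-19.808,15.296), heading=140, 4 segment(s) drawn
Segments drawn: 4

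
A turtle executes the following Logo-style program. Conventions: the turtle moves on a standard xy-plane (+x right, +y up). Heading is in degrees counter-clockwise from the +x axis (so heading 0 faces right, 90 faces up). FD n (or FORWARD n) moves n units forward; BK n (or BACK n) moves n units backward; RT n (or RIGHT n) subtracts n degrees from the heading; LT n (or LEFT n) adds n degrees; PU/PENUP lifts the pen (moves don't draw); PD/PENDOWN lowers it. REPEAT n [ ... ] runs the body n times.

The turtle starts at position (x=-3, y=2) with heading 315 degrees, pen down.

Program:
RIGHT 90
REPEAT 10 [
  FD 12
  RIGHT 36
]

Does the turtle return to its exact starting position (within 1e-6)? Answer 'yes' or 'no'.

Executing turtle program step by step:
Start: pos=(-3,2), heading=315, pen down
RT 90: heading 315 -> 225
REPEAT 10 [
  -- iteration 1/10 --
  FD 12: (-3,2) -> (-11.485,-6.485) [heading=225, draw]
  RT 36: heading 225 -> 189
  -- iteration 2/10 --
  FD 12: (-11.485,-6.485) -> (-23.338,-8.362) [heading=189, draw]
  RT 36: heading 189 -> 153
  -- iteration 3/10 --
  FD 12: (-23.338,-8.362) -> (-34.03,-2.915) [heading=153, draw]
  RT 36: heading 153 -> 117
  -- iteration 4/10 --
  FD 12: (-34.03,-2.915) -> (-39.478,7.777) [heading=117, draw]
  RT 36: heading 117 -> 81
  -- iteration 5/10 --
  FD 12: (-39.478,7.777) -> (-37.6,19.63) [heading=81, draw]
  RT 36: heading 81 -> 45
  -- iteration 6/10 --
  FD 12: (-37.6,19.63) -> (-29.115,28.115) [heading=45, draw]
  RT 36: heading 45 -> 9
  -- iteration 7/10 --
  FD 12: (-29.115,28.115) -> (-17.263,29.992) [heading=9, draw]
  RT 36: heading 9 -> 333
  -- iteration 8/10 --
  FD 12: (-17.263,29.992) -> (-6.571,24.544) [heading=333, draw]
  RT 36: heading 333 -> 297
  -- iteration 9/10 --
  FD 12: (-6.571,24.544) -> (-1.123,13.852) [heading=297, draw]
  RT 36: heading 297 -> 261
  -- iteration 10/10 --
  FD 12: (-1.123,13.852) -> (-3,2) [heading=261, draw]
  RT 36: heading 261 -> 225
]
Final: pos=(-3,2), heading=225, 10 segment(s) drawn

Start position: (-3, 2)
Final position: (-3, 2)
Distance = 0; < 1e-6 -> CLOSED

Answer: yes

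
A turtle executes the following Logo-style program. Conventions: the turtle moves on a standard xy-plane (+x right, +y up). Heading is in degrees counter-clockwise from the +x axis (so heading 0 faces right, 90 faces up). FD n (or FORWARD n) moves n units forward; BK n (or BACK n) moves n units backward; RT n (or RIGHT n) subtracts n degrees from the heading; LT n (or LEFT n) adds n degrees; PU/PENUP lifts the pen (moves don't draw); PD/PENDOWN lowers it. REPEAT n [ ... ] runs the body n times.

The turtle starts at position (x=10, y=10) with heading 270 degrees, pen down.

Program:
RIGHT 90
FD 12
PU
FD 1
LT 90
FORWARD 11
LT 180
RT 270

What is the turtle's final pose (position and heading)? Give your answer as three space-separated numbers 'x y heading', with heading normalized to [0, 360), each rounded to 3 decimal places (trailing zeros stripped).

Answer: -3 -1 180

Derivation:
Executing turtle program step by step:
Start: pos=(10,10), heading=270, pen down
RT 90: heading 270 -> 180
FD 12: (10,10) -> (-2,10) [heading=180, draw]
PU: pen up
FD 1: (-2,10) -> (-3,10) [heading=180, move]
LT 90: heading 180 -> 270
FD 11: (-3,10) -> (-3,-1) [heading=270, move]
LT 180: heading 270 -> 90
RT 270: heading 90 -> 180
Final: pos=(-3,-1), heading=180, 1 segment(s) drawn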